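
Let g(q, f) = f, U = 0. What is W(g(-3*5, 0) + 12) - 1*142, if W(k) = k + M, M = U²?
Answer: -130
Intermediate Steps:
M = 0 (M = 0² = 0)
W(k) = k (W(k) = k + 0 = k)
W(g(-3*5, 0) + 12) - 1*142 = (0 + 12) - 1*142 = 12 - 142 = -130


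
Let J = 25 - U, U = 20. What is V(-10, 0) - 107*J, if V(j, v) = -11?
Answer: -546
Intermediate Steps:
J = 5 (J = 25 - 1*20 = 25 - 20 = 5)
V(-10, 0) - 107*J = -11 - 107*5 = -11 - 535 = -546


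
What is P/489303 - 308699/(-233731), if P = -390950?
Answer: 59670212347/114365279493 ≈ 0.52175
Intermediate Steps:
P/489303 - 308699/(-233731) = -390950/489303 - 308699/(-233731) = -390950*1/489303 - 308699*(-1/233731) = -390950/489303 + 308699/233731 = 59670212347/114365279493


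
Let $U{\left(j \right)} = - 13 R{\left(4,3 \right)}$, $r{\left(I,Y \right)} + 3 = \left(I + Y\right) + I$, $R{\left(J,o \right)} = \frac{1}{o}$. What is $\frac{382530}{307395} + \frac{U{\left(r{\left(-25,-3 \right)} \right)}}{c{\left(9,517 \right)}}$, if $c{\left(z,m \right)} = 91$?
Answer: $\frac{171683}{143451} \approx 1.1968$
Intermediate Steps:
$r{\left(I,Y \right)} = -3 + Y + 2 I$ ($r{\left(I,Y \right)} = -3 + \left(\left(I + Y\right) + I\right) = -3 + \left(Y + 2 I\right) = -3 + Y + 2 I$)
$U{\left(j \right)} = - \frac{13}{3}$
$\frac{382530}{307395} + \frac{U{\left(r{\left(-25,-3 \right)} \right)}}{c{\left(9,517 \right)}} = \frac{382530}{307395} - \frac{13}{3 \cdot 91} = 382530 \cdot \frac{1}{307395} - \frac{1}{21} = \frac{25502}{20493} - \frac{1}{21} = \frac{171683}{143451}$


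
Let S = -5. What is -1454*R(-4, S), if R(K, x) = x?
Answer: 7270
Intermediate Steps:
-1454*R(-4, S) = -1454*(-5) = 7270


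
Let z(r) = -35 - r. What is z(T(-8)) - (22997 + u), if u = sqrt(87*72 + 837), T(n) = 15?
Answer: -23047 - 3*sqrt(789) ≈ -23131.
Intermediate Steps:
u = 3*sqrt(789) (u = sqrt(6264 + 837) = sqrt(7101) = 3*sqrt(789) ≈ 84.267)
z(T(-8)) - (22997 + u) = (-35 - 1*15) - (22997 + 3*sqrt(789)) = (-35 - 15) + (-22997 - 3*sqrt(789)) = -50 + (-22997 - 3*sqrt(789)) = -23047 - 3*sqrt(789)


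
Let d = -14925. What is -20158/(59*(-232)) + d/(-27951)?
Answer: 127954943/63765548 ≈ 2.0066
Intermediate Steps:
-20158/(59*(-232)) + d/(-27951) = -20158/(59*(-232)) - 14925/(-27951) = -20158/(-13688) - 14925*(-1/27951) = -20158*(-1/13688) + 4975/9317 = 10079/6844 + 4975/9317 = 127954943/63765548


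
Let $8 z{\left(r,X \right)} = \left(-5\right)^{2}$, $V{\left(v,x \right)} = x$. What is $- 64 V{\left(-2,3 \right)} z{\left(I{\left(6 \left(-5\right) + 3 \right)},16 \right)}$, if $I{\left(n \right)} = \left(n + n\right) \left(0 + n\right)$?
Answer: $-600$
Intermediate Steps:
$I{\left(n \right)} = 2 n^{2}$ ($I{\left(n \right)} = 2 n n = 2 n^{2}$)
$z{\left(r,X \right)} = \frac{25}{8}$ ($z{\left(r,X \right)} = \frac{\left(-5\right)^{2}}{8} = \frac{1}{8} \cdot 25 = \frac{25}{8}$)
$- 64 V{\left(-2,3 \right)} z{\left(I{\left(6 \left(-5\right) + 3 \right)},16 \right)} = \left(-64\right) 3 \cdot \frac{25}{8} = \left(-192\right) \frac{25}{8} = -600$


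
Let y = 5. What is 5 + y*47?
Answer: 240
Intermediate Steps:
5 + y*47 = 5 + 5*47 = 5 + 235 = 240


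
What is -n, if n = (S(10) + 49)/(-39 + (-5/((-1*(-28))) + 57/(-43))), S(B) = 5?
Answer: 65016/48767 ≈ 1.3332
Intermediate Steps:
n = -65016/48767 (n = (5 + 49)/(-39 + (-5/((-1*(-28))) + 57/(-43))) = 54/(-39 + (-5/28 + 57*(-1/43))) = 54/(-39 + (-5*1/28 - 57/43)) = 54/(-39 + (-5/28 - 57/43)) = 54/(-39 - 1811/1204) = 54/(-48767/1204) = -1204/48767*54 = -65016/48767 ≈ -1.3332)
-n = -1*(-65016/48767) = 65016/48767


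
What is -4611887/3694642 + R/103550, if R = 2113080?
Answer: 104707331693/5465431130 ≈ 19.158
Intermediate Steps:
-4611887/3694642 + R/103550 = -4611887/3694642 + 2113080/103550 = -4611887*1/3694642 + 2113080*(1/103550) = -658841/527806 + 211308/10355 = 104707331693/5465431130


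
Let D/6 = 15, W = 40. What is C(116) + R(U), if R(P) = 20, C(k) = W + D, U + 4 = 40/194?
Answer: 150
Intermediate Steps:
D = 90 (D = 6*15 = 90)
U = -368/97 (U = -4 + 40/194 = -4 + 40*(1/194) = -4 + 20/97 = -368/97 ≈ -3.7938)
C(k) = 130 (C(k) = 40 + 90 = 130)
C(116) + R(U) = 130 + 20 = 150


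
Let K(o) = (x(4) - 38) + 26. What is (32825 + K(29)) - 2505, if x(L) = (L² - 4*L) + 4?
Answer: 30312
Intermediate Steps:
x(L) = 4 + L² - 4*L
K(o) = -8 (K(o) = ((4 + 4² - 4*4) - 38) + 26 = ((4 + 16 - 16) - 38) + 26 = (4 - 38) + 26 = -34 + 26 = -8)
(32825 + K(29)) - 2505 = (32825 - 8) - 2505 = 32817 - 2505 = 30312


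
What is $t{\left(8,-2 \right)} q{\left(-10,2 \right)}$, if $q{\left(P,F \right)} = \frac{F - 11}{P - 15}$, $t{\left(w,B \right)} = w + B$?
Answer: $\frac{54}{25} \approx 2.16$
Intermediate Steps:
$t{\left(w,B \right)} = B + w$
$q{\left(P,F \right)} = \frac{-11 + F}{-15 + P}$
$t{\left(8,-2 \right)} q{\left(-10,2 \right)} = \left(-2 + 8\right) \frac{-11 + 2}{-15 - 10} = 6 \frac{1}{-25} \left(-9\right) = 6 \left(\left(- \frac{1}{25}\right) \left(-9\right)\right) = 6 \cdot \frac{9}{25} = \frac{54}{25}$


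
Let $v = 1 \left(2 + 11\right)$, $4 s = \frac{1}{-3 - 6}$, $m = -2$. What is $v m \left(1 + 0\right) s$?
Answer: $\frac{13}{18} \approx 0.72222$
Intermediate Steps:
$s = - \frac{1}{36}$ ($s = \frac{1}{4 \left(-3 - 6\right)} = \frac{1}{4 \left(-9\right)} = \frac{1}{4} \left(- \frac{1}{9}\right) = - \frac{1}{36} \approx -0.027778$)
$v = 13$ ($v = 1 \cdot 13 = 13$)
$v m \left(1 + 0\right) s = 13 - 2 \left(1 + 0\right) \left(- \frac{1}{36}\right) = 13 \left(-2\right) 1 \left(- \frac{1}{36}\right) = 13 \left(\left(-2\right) \left(- \frac{1}{36}\right)\right) = 13 \cdot \frac{1}{18} = \frac{13}{18}$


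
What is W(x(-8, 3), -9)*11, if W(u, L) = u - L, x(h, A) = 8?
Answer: 187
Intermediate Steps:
W(x(-8, 3), -9)*11 = (8 - 1*(-9))*11 = (8 + 9)*11 = 17*11 = 187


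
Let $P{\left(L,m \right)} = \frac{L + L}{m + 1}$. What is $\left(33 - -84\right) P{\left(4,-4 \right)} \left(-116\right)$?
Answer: $36192$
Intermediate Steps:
$P{\left(L,m \right)} = \frac{2 L}{1 + m}$
$\left(33 - -84\right) P{\left(4,-4 \right)} \left(-116\right) = \left(33 - -84\right) 2 \cdot 4 \frac{1}{1 - 4} \left(-116\right) = \left(33 + 84\right) 2 \cdot 4 \frac{1}{-3} \left(-116\right) = 117 \cdot 2 \cdot 4 \left(- \frac{1}{3}\right) \left(-116\right) = 117 \left(- \frac{8}{3}\right) \left(-116\right) = \left(-312\right) \left(-116\right) = 36192$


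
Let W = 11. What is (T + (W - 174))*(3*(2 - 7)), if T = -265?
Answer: 6420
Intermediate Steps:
(T + (W - 174))*(3*(2 - 7)) = (-265 + (11 - 174))*(3*(2 - 7)) = (-265 - 163)*(3*(-5)) = -428*(-15) = 6420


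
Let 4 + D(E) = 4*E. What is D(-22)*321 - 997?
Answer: -30529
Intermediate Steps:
D(E) = -4 + 4*E
D(-22)*321 - 997 = (-4 + 4*(-22))*321 - 997 = (-4 - 88)*321 - 997 = -92*321 - 997 = -29532 - 997 = -30529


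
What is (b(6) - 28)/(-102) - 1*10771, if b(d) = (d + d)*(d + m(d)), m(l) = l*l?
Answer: -32327/3 ≈ -10776.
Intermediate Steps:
m(l) = l²
b(d) = 2*d*(d + d²) (b(d) = (d + d)*(d + d²) = (2*d)*(d + d²) = 2*d*(d + d²))
(b(6) - 28)/(-102) - 1*10771 = (2*6²*(1 + 6) - 28)/(-102) - 1*10771 = (2*36*7 - 28)*(-1/102) - 10771 = (504 - 28)*(-1/102) - 10771 = 476*(-1/102) - 10771 = -14/3 - 10771 = -32327/3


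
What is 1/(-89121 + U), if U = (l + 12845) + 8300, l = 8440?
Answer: -1/59536 ≈ -1.6797e-5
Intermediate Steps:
U = 29585 (U = (8440 + 12845) + 8300 = 21285 + 8300 = 29585)
1/(-89121 + U) = 1/(-89121 + 29585) = 1/(-59536) = -1/59536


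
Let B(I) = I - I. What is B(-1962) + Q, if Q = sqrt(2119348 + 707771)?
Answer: sqrt(2827119) ≈ 1681.4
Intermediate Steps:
B(I) = 0
Q = sqrt(2827119) ≈ 1681.4
B(-1962) + Q = 0 + sqrt(2827119) = sqrt(2827119)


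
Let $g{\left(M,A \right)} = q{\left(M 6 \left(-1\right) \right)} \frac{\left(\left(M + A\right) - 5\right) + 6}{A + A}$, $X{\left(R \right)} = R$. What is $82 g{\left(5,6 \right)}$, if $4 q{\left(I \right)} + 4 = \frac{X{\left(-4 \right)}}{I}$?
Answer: $- \frac{1189}{15} \approx -79.267$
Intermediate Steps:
$q{\left(I \right)} = -1 - \frac{1}{I}$ ($q{\left(I \right)} = -1 + \frac{\left(-4\right) \frac{1}{I}}{4} = -1 - \frac{1}{I}$)
$g{\left(M,A \right)} = - \frac{\left(-1 + 6 M\right) \left(1 + A + M\right)}{12 A M}$ ($g{\left(M,A \right)} = \frac{-1 - M 6 \left(-1\right)}{M 6 \left(-1\right)} \frac{\left(\left(M + A\right) - 5\right) + 6}{A + A} = \frac{-1 - 6 M \left(-1\right)}{6 M \left(-1\right)} \frac{\left(\left(A + M\right) - 5\right) + 6}{2 A} = \frac{-1 - - 6 M}{\left(-6\right) M} \left(\left(-5 + A + M\right) + 6\right) \frac{1}{2 A} = - \frac{1}{6 M} \left(-1 + 6 M\right) \left(1 + A + M\right) \frac{1}{2 A} = - \frac{-1 + 6 M}{6 M} \frac{1 + A + M}{2 A} = - \frac{\left(-1 + 6 M\right) \left(1 + A + M\right)}{12 A M}$)
$82 g{\left(5,6 \right)} = 82 \left(- \frac{\left(-1 + 6 \cdot 5\right) \left(1 + 6 + 5\right)}{12 \cdot 6 \cdot 5}\right) = 82 \left(\left(- \frac{1}{12}\right) \frac{1}{6} \cdot \frac{1}{5} \left(-1 + 30\right) 12\right) = 82 \left(\left(- \frac{1}{12}\right) \frac{1}{6} \cdot \frac{1}{5} \cdot 29 \cdot 12\right) = 82 \left(- \frac{29}{30}\right) = - \frac{1189}{15}$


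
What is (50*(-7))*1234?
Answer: -431900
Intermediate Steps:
(50*(-7))*1234 = -350*1234 = -431900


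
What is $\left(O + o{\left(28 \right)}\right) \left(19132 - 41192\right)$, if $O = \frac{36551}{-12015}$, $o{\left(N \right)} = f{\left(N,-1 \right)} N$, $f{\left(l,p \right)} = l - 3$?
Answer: $- \frac{36945862988}{2403} \approx -1.5375 \cdot 10^{7}$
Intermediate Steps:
$f{\left(l,p \right)} = -3 + l$
$o{\left(N \right)} = N \left(-3 + N\right)$ ($o{\left(N \right)} = \left(-3 + N\right) N = N \left(-3 + N\right)$)
$O = - \frac{36551}{12015}$ ($O = 36551 \left(- \frac{1}{12015}\right) = - \frac{36551}{12015} \approx -3.0421$)
$\left(O + o{\left(28 \right)}\right) \left(19132 - 41192\right) = \left(- \frac{36551}{12015} + 28 \left(-3 + 28\right)\right) \left(19132 - 41192\right) = \left(- \frac{36551}{12015} + 28 \cdot 25\right) \left(-22060\right) = \left(- \frac{36551}{12015} + 700\right) \left(-22060\right) = \frac{8373949}{12015} \left(-22060\right) = - \frac{36945862988}{2403}$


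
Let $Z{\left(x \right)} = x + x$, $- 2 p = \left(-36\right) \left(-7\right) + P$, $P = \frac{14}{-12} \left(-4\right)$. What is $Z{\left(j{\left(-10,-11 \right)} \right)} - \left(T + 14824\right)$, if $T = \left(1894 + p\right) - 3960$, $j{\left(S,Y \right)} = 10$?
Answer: $- \frac{37829}{3} \approx -12610.0$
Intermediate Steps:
$P = \frac{14}{3}$ ($P = 14 \left(- \frac{1}{12}\right) \left(-4\right) = \left(- \frac{7}{6}\right) \left(-4\right) = \frac{14}{3} \approx 4.6667$)
$p = - \frac{385}{3}$ ($p = - \frac{\left(-36\right) \left(-7\right) + \frac{14}{3}}{2} = - \frac{252 + \frac{14}{3}}{2} = \left(- \frac{1}{2}\right) \frac{770}{3} = - \frac{385}{3} \approx -128.33$)
$Z{\left(x \right)} = 2 x$
$T = - \frac{6583}{3}$ ($T = \left(1894 - \frac{385}{3}\right) - 3960 = \frac{5297}{3} - 3960 = - \frac{6583}{3} \approx -2194.3$)
$Z{\left(j{\left(-10,-11 \right)} \right)} - \left(T + 14824\right) = 2 \cdot 10 - \left(- \frac{6583}{3} + 14824\right) = 20 - \frac{37889}{3} = - \frac{37829}{3}$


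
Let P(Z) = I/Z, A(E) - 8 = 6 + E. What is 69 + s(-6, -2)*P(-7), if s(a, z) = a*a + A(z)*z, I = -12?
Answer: 627/7 ≈ 89.571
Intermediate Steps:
A(E) = 14 + E (A(E) = 8 + (6 + E) = 14 + E)
P(Z) = -12/Z
s(a, z) = a² + z*(14 + z) (s(a, z) = a*a + (14 + z)*z = a² + z*(14 + z))
69 + s(-6, -2)*P(-7) = 69 + ((-6)² - 2*(14 - 2))*(-12/(-7)) = 69 + (36 - 2*12)*(-12*(-⅐)) = 69 + (36 - 24)*(12/7) = 69 + 12*(12/7) = 69 + 144/7 = 627/7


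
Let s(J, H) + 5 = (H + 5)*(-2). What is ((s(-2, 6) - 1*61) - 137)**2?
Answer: 50625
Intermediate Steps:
s(J, H) = -15 - 2*H (s(J, H) = -5 + (H + 5)*(-2) = -5 + (5 + H)*(-2) = -5 + (-10 - 2*H) = -15 - 2*H)
((s(-2, 6) - 1*61) - 137)**2 = (((-15 - 2*6) - 1*61) - 137)**2 = (((-15 - 12) - 61) - 137)**2 = ((-27 - 61) - 137)**2 = (-88 - 137)**2 = (-225)**2 = 50625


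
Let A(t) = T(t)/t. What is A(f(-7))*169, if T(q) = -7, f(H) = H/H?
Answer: -1183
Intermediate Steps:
f(H) = 1
A(t) = -7/t
A(f(-7))*169 = -7/1*169 = -7*1*169 = -7*169 = -1183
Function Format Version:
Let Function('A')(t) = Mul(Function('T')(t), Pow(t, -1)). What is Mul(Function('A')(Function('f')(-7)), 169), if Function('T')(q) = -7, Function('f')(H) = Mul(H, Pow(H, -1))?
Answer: -1183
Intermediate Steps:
Function('f')(H) = 1
Function('A')(t) = Mul(-7, Pow(t, -1))
Mul(Function('A')(Function('f')(-7)), 169) = Mul(Mul(-7, Pow(1, -1)), 169) = Mul(Mul(-7, 1), 169) = Mul(-7, 169) = -1183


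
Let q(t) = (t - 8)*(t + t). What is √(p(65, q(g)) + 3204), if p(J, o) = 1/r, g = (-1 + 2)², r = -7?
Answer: √156989/7 ≈ 56.603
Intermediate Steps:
g = 1 (g = 1² = 1)
q(t) = 2*t*(-8 + t) (q(t) = (-8 + t)*(2*t) = 2*t*(-8 + t))
p(J, o) = -⅐ (p(J, o) = 1/(-7) = -⅐)
√(p(65, q(g)) + 3204) = √(-⅐ + 3204) = √(22427/7) = √156989/7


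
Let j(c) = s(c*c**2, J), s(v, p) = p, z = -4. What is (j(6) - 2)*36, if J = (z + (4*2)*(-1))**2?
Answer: 5112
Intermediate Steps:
J = 144 (J = (-4 + (4*2)*(-1))**2 = (-4 + 8*(-1))**2 = (-4 - 8)**2 = (-12)**2 = 144)
j(c) = 144
(j(6) - 2)*36 = (144 - 2)*36 = 142*36 = 5112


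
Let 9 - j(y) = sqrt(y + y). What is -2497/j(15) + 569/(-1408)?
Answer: -10557001/23936 - 2497*sqrt(30)/51 ≈ -709.22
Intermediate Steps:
j(y) = 9 - sqrt(2)*sqrt(y) (j(y) = 9 - sqrt(y + y) = 9 - sqrt(2*y) = 9 - sqrt(2)*sqrt(y))
-2497/j(15) + 569/(-1408) = -2497/(9 - sqrt(2)*sqrt(15)) + 569/(-1408) = -2497/(9 - sqrt(30)) + 569*(-1/1408) = -2497/(9 - sqrt(30)) - 569/1408 = -569/1408 - 2497/(9 - sqrt(30))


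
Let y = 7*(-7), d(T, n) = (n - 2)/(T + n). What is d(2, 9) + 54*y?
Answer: -29099/11 ≈ -2645.4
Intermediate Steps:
d(T, n) = (-2 + n)/(T + n)
y = -49
d(2, 9) + 54*y = (-2 + 9)/(2 + 9) + 54*(-49) = 7/11 - 2646 = -29099/11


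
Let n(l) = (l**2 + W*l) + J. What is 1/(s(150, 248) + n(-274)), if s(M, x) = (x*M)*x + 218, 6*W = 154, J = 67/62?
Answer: 186/1728658409 ≈ 1.0760e-7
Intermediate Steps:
J = 67/62 (J = 67*(1/62) = 67/62 ≈ 1.0806)
W = 77/3 (W = (1/6)*154 = 77/3 ≈ 25.667)
s(M, x) = 218 + M*x**2 (s(M, x) = (M*x)*x + 218 = M*x**2 + 218 = 218 + M*x**2)
n(l) = 67/62 + l**2 + 77*l/3 (n(l) = (l**2 + 77*l/3) + 67/62 = 67/62 + l**2 + 77*l/3)
1/(s(150, 248) + n(-274)) = 1/((218 + 150*248**2) + (67/62 + (-274)**2 + (77/3)*(-274))) = 1/((218 + 150*61504) + (67/62 + 75076 - 21098/3)) = 1/((218 + 9225600) + 12656261/186) = 1/(9225818 + 12656261/186) = 1/(1728658409/186) = 186/1728658409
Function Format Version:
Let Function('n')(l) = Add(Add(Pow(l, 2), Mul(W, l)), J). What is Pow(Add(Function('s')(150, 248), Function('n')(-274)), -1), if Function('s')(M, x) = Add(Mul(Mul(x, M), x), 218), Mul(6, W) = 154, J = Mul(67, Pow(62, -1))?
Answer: Rational(186, 1728658409) ≈ 1.0760e-7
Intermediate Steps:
J = Rational(67, 62) (J = Mul(67, Rational(1, 62)) = Rational(67, 62) ≈ 1.0806)
W = Rational(77, 3) (W = Mul(Rational(1, 6), 154) = Rational(77, 3) ≈ 25.667)
Function('s')(M, x) = Add(218, Mul(M, Pow(x, 2))) (Function('s')(M, x) = Add(Mul(Mul(M, x), x), 218) = Add(Mul(M, Pow(x, 2)), 218) = Add(218, Mul(M, Pow(x, 2))))
Function('n')(l) = Add(Rational(67, 62), Pow(l, 2), Mul(Rational(77, 3), l)) (Function('n')(l) = Add(Add(Pow(l, 2), Mul(Rational(77, 3), l)), Rational(67, 62)) = Add(Rational(67, 62), Pow(l, 2), Mul(Rational(77, 3), l)))
Pow(Add(Function('s')(150, 248), Function('n')(-274)), -1) = Pow(Add(Add(218, Mul(150, Pow(248, 2))), Add(Rational(67, 62), Pow(-274, 2), Mul(Rational(77, 3), -274))), -1) = Pow(Add(Add(218, Mul(150, 61504)), Add(Rational(67, 62), 75076, Rational(-21098, 3))), -1) = Pow(Add(Add(218, 9225600), Rational(12656261, 186)), -1) = Pow(Add(9225818, Rational(12656261, 186)), -1) = Pow(Rational(1728658409, 186), -1) = Rational(186, 1728658409)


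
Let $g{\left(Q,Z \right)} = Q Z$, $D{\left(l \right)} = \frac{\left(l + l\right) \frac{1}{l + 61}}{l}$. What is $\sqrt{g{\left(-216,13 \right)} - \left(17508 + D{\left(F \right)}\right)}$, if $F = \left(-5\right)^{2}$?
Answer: $\frac{i \sqrt{37564327}}{43} \approx 142.53 i$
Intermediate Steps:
$F = 25$
$D{\left(l \right)} = \frac{2}{61 + l}$ ($D{\left(l \right)} = \frac{2 l \frac{1}{61 + l}}{l} = \frac{2}{61 + l}$)
$\sqrt{g{\left(-216,13 \right)} - \left(17508 + D{\left(F \right)}\right)} = \sqrt{\left(-216\right) 13 - \left(17508 + \frac{2}{61 + 25}\right)} = \sqrt{-2808 - \left(17508 + \frac{2}{86}\right)} = \sqrt{-2808 - \left(17508 + 2 \cdot \frac{1}{86}\right)} = \sqrt{-2808 - \frac{752845}{43}} = \sqrt{- \frac{873589}{43}} = \frac{i \sqrt{37564327}}{43}$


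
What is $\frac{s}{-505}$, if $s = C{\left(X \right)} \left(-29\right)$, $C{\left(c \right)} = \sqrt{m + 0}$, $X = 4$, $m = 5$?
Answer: $\frac{29 \sqrt{5}}{505} \approx 0.12841$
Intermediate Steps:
$C{\left(c \right)} = \sqrt{5}$ ($C{\left(c \right)} = \sqrt{5 + 0} = \sqrt{5}$)
$s = - 29 \sqrt{5}$ ($s = \sqrt{5} \left(-29\right) = - 29 \sqrt{5} \approx -64.846$)
$\frac{s}{-505} = \frac{\left(-29\right) \sqrt{5}}{-505} = - 29 \sqrt{5} \left(- \frac{1}{505}\right) = \frac{29 \sqrt{5}}{505}$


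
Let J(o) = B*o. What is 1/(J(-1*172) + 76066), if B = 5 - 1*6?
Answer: 1/76238 ≈ 1.3117e-5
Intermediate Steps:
B = -1 (B = 5 - 6 = -1)
J(o) = -o
1/(J(-1*172) + 76066) = 1/(-(-1)*172 + 76066) = 1/(-1*(-172) + 76066) = 1/(172 + 76066) = 1/76238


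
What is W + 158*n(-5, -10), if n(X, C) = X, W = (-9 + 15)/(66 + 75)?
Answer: -37128/47 ≈ -789.96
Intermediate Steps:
W = 2/47 (W = 6/141 = 6*(1/141) = 2/47 ≈ 0.042553)
W + 158*n(-5, -10) = 2/47 + 158*(-5) = 2/47 - 790 = -37128/47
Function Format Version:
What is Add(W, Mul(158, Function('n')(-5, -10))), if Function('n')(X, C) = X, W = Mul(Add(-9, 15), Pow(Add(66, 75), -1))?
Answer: Rational(-37128, 47) ≈ -789.96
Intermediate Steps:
W = Rational(2, 47) (W = Mul(6, Pow(141, -1)) = Mul(6, Rational(1, 141)) = Rational(2, 47) ≈ 0.042553)
Add(W, Mul(158, Function('n')(-5, -10))) = Add(Rational(2, 47), Mul(158, -5)) = Add(Rational(2, 47), -790) = Rational(-37128, 47)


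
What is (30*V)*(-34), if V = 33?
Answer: -33660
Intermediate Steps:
(30*V)*(-34) = (30*33)*(-34) = 990*(-34) = -33660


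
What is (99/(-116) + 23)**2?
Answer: 6599761/13456 ≈ 490.47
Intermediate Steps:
(99/(-116) + 23)**2 = (99*(-1/116) + 23)**2 = (-99/116 + 23)**2 = (2569/116)**2 = 6599761/13456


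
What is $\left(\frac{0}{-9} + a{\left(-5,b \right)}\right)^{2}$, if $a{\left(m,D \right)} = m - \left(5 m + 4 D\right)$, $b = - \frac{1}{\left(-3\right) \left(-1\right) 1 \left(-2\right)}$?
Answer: $\frac{3364}{9} \approx 373.78$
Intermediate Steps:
$b = \frac{1}{6}$ ($b = - \frac{1}{3 \left(-2\right)} = - \frac{1}{-6} = \left(-1\right) \left(- \frac{1}{6}\right) = \frac{1}{6} \approx 0.16667$)
$a{\left(m,D \right)} = - 4 D - 4 m$ ($a{\left(m,D \right)} = m - \left(4 D + 5 m\right) = - 4 D - 4 m$)
$\left(\frac{0}{-9} + a{\left(-5,b \right)}\right)^{2} = \left(\frac{0}{-9} - - \frac{58}{3}\right)^{2} = \left(0 \left(- \frac{1}{9}\right) + \left(- \frac{2}{3} + 20\right)\right)^{2} = \left(0 + \frac{58}{3}\right)^{2} = \left(\frac{58}{3}\right)^{2} = \frac{3364}{9}$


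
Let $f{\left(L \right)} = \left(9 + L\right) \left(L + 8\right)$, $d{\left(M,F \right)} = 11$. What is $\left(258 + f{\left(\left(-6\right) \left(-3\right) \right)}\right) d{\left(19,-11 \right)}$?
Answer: $10560$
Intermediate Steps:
$f{\left(L \right)} = \left(8 + L\right) \left(9 + L\right)$ ($f{\left(L \right)} = \left(9 + L\right) \left(8 + L\right) = \left(8 + L\right) \left(9 + L\right)$)
$\left(258 + f{\left(\left(-6\right) \left(-3\right) \right)}\right) d{\left(19,-11 \right)} = \left(258 + \left(72 + \left(\left(-6\right) \left(-3\right)\right)^{2} + 17 \left(\left(-6\right) \left(-3\right)\right)\right)\right) 11 = \left(258 + \left(72 + 18^{2} + 17 \cdot 18\right)\right) 11 = \left(258 + \left(72 + 324 + 306\right)\right) 11 = \left(258 + 702\right) 11 = 960 \cdot 11 = 10560$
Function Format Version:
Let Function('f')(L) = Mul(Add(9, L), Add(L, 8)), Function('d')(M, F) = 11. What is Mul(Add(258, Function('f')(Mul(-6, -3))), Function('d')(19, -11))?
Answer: 10560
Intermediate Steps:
Function('f')(L) = Mul(Add(8, L), Add(9, L)) (Function('f')(L) = Mul(Add(9, L), Add(8, L)) = Mul(Add(8, L), Add(9, L)))
Mul(Add(258, Function('f')(Mul(-6, -3))), Function('d')(19, -11)) = Mul(Add(258, Add(72, Pow(Mul(-6, -3), 2), Mul(17, Mul(-6, -3)))), 11) = Mul(Add(258, Add(72, Pow(18, 2), Mul(17, 18))), 11) = Mul(Add(258, Add(72, 324, 306)), 11) = Mul(Add(258, 702), 11) = Mul(960, 11) = 10560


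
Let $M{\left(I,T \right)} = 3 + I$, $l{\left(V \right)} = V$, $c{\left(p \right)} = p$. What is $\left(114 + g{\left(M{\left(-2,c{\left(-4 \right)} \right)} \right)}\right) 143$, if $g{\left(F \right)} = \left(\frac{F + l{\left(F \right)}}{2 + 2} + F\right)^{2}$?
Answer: $\frac{66495}{4} \approx 16624.0$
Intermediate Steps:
$g{\left(F \right)} = \frac{9 F^{2}}{4}$ ($g{\left(F \right)} = \left(\frac{F + F}{2 + 2} + F\right)^{2} = \left(\frac{2 F}{4} + F\right)^{2} = \left(2 F \frac{1}{4} + F\right)^{2} = \left(\frac{F}{2} + F\right)^{2} = \left(\frac{3 F}{2}\right)^{2} = \frac{9 F^{2}}{4}$)
$\left(114 + g{\left(M{\left(-2,c{\left(-4 \right)} \right)} \right)}\right) 143 = \left(114 + \frac{9 \left(3 - 2\right)^{2}}{4}\right) 143 = \left(114 + \frac{9 \cdot 1^{2}}{4}\right) 143 = \left(114 + \frac{9}{4} \cdot 1\right) 143 = \left(114 + \frac{9}{4}\right) 143 = \frac{465}{4} \cdot 143 = \frac{66495}{4}$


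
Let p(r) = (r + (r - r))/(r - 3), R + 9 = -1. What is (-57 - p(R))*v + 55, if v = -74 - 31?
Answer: 79570/13 ≈ 6120.8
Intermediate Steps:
R = -10 (R = -9 - 1 = -10)
v = -105
p(r) = r/(-3 + r) (p(r) = (r + 0)/(-3 + r) = r/(-3 + r))
(-57 - p(R))*v + 55 = (-57 - (-10)/(-3 - 10))*(-105) + 55 = (-57 - (-10)/(-13))*(-105) + 55 = (-57 - (-10)*(-1)/13)*(-105) + 55 = (-57 - 1*10/13)*(-105) + 55 = (-57 - 10/13)*(-105) + 55 = -751/13*(-105) + 55 = 78855/13 + 55 = 79570/13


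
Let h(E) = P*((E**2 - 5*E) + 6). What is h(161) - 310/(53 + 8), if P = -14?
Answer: -21454498/61 ≈ -3.5171e+5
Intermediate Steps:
h(E) = -84 - 14*E**2 + 70*E (h(E) = -14*((E**2 - 5*E) + 6) = -14*(6 + E**2 - 5*E) = -84 - 14*E**2 + 70*E)
h(161) - 310/(53 + 8) = (-84 - 14*161**2 + 70*161) - 310/(53 + 8) = (-84 - 14*25921 + 11270) - 310/61 = (-84 - 362894 + 11270) - 310*1/61 = -351708 - 310/61 = -21454498/61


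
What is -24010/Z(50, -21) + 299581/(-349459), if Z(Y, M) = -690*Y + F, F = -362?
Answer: -1026741116/6091419829 ≈ -0.16856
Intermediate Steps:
Z(Y, M) = -362 - 690*Y (Z(Y, M) = -690*Y - 362 = -362 - 690*Y)
-24010/Z(50, -21) + 299581/(-349459) = -24010/(-362 - 690*50) + 299581/(-349459) = -24010/(-362 - 34500) + 299581*(-1/349459) = -24010/(-34862) - 299581/349459 = -24010*(-1/34862) - 299581/349459 = 12005/17431 - 299581/349459 = -1026741116/6091419829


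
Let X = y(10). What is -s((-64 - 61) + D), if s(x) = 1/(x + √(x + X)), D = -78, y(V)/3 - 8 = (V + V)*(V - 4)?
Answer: 203/41028 + √181/41028 ≈ 0.0052758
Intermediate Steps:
y(V) = 24 + 6*V*(-4 + V) (y(V) = 24 + 3*((V + V)*(V - 4)) = 24 + 3*((2*V)*(-4 + V)) = 24 + 3*(2*V*(-4 + V)) = 24 + 6*V*(-4 + V))
X = 384 (X = 24 - 24*10 + 6*10² = 24 - 240 + 6*100 = 24 - 240 + 600 = 384)
s(x) = 1/(x + √(384 + x)) (s(x) = 1/(x + √(x + 384)) = 1/(x + √(384 + x)))
-s((-64 - 61) + D) = -1/(((-64 - 61) - 78) + √(384 + ((-64 - 61) - 78))) = -1/((-125 - 78) + √(384 + (-125 - 78))) = -1/(-203 + √(384 - 203)) = -1/(-203 + √181)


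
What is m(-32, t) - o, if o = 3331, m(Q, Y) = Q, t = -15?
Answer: -3363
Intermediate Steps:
m(-32, t) - o = -32 - 1*3331 = -32 - 3331 = -3363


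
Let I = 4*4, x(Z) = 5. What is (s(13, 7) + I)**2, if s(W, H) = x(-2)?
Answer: 441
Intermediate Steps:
s(W, H) = 5
I = 16
(s(13, 7) + I)**2 = (5 + 16)**2 = 21**2 = 441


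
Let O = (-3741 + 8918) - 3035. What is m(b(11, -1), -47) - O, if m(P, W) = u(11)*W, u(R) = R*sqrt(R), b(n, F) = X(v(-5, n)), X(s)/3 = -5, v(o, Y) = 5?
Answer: -2142 - 517*sqrt(11) ≈ -3856.7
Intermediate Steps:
X(s) = -15 (X(s) = 3*(-5) = -15)
b(n, F) = -15
u(R) = R**(3/2)
O = 2142 (O = 5177 - 3035 = 2142)
m(P, W) = 11*W*sqrt(11) (m(P, W) = 11**(3/2)*W = (11*sqrt(11))*W = 11*W*sqrt(11))
m(b(11, -1), -47) - O = 11*(-47)*sqrt(11) - 1*2142 = -517*sqrt(11) - 2142 = -2142 - 517*sqrt(11)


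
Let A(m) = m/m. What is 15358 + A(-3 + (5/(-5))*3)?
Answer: 15359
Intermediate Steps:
A(m) = 1
15358 + A(-3 + (5/(-5))*3) = 15358 + 1 = 15359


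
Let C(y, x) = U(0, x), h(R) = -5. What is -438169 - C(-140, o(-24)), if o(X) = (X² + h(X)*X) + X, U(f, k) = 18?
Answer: -438187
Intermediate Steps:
o(X) = X² - 4*X (o(X) = (X² - 5*X) + X = X² - 4*X)
C(y, x) = 18
-438169 - C(-140, o(-24)) = -438169 - 1*18 = -438169 - 18 = -438187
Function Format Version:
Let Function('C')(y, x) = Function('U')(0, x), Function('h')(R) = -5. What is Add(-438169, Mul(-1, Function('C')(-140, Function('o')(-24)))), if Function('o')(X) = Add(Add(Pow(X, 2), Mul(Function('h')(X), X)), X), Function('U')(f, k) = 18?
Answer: -438187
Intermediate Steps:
Function('o')(X) = Add(Pow(X, 2), Mul(-4, X)) (Function('o')(X) = Add(Add(Pow(X, 2), Mul(-5, X)), X) = Add(Pow(X, 2), Mul(-4, X)))
Function('C')(y, x) = 18
Add(-438169, Mul(-1, Function('C')(-140, Function('o')(-24)))) = Add(-438169, Mul(-1, 18)) = Add(-438169, -18) = -438187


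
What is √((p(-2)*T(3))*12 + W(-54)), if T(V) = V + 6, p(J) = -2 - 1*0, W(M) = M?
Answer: 3*I*√30 ≈ 16.432*I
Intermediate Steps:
p(J) = -2 (p(J) = -2 + 0 = -2)
T(V) = 6 + V
√((p(-2)*T(3))*12 + W(-54)) = √(-2*(6 + 3)*12 - 54) = √(-2*9*12 - 54) = √(-18*12 - 54) = √(-216 - 54) = √(-270) = 3*I*√30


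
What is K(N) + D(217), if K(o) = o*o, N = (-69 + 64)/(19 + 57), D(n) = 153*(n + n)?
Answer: 383537977/5776 ≈ 66402.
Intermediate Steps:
D(n) = 306*n (D(n) = 153*(2*n) = 306*n)
N = -5/76 ≈ -0.065789
K(o) = o²
K(N) + D(217) = (-5/76)² + 306*217 = 25/5776 + 66402 = 383537977/5776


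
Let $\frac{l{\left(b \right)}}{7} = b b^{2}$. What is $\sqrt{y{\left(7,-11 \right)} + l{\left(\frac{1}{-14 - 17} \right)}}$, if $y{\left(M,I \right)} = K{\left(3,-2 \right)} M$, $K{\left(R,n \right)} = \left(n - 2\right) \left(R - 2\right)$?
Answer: $\frac{i \sqrt{25858805}}{961} \approx 5.2915 i$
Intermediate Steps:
$K{\left(R,n \right)} = \left(-2 + R\right) \left(-2 + n\right)$ ($K{\left(R,n \right)} = \left(n - 2\right) \left(-2 + R\right) = \left(-2 + n\right) \left(-2 + R\right) = \left(-2 + R\right) \left(-2 + n\right)$)
$y{\left(M,I \right)} = - 4 M$ ($y{\left(M,I \right)} = \left(4 - 6 - -4 + 3 \left(-2\right)\right) M = \left(4 - 6 + 4 - 6\right) M = - 4 M$)
$l{\left(b \right)} = 7 b^{3}$ ($l{\left(b \right)} = 7 b b^{2} = 7 b^{3}$)
$\sqrt{y{\left(7,-11 \right)} + l{\left(\frac{1}{-14 - 17} \right)}} = \sqrt{\left(-4\right) 7 + 7 \left(\frac{1}{-14 - 17}\right)^{3}} = \sqrt{-28 + 7 \left(\frac{1}{-31}\right)^{3}} = \sqrt{-28 + 7 \left(- \frac{1}{31}\right)^{3}} = \sqrt{-28 + 7 \left(- \frac{1}{29791}\right)} = \sqrt{-28 - \frac{7}{29791}} = \sqrt{- \frac{834155}{29791}} = \frac{i \sqrt{25858805}}{961}$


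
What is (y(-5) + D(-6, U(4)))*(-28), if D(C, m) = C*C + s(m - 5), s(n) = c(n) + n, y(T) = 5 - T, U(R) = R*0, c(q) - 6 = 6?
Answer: -1484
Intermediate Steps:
c(q) = 12 (c(q) = 6 + 6 = 12)
U(R) = 0
s(n) = 12 + n
D(C, m) = 7 + m + C² (D(C, m) = C*C + (12 + (m - 5)) = C² + (12 + (-5 + m)) = C² + (7 + m) = 7 + m + C²)
(y(-5) + D(-6, U(4)))*(-28) = ((5 - 1*(-5)) + (7 + 0 + (-6)²))*(-28) = ((5 + 5) + (7 + 0 + 36))*(-28) = (10 + 43)*(-28) = 53*(-28) = -1484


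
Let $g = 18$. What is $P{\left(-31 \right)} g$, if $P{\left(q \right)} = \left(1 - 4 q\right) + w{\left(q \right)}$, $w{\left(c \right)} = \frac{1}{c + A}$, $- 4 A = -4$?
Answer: $\frac{11247}{5} \approx 2249.4$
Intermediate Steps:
$A = 1$ ($A = \left(- \frac{1}{4}\right) \left(-4\right) = 1$)
$w{\left(c \right)} = \frac{1}{1 + c}$ ($w{\left(c \right)} = \frac{1}{c + 1} = \frac{1}{1 + c}$)
$P{\left(q \right)} = 1 + \frac{1}{1 + q} - 4 q$ ($P{\left(q \right)} = \left(1 - 4 q\right) + \frac{1}{1 + q} = 1 + \frac{1}{1 + q} - 4 q$)
$P{\left(-31 \right)} g = \frac{1 + \left(1 - 31\right) \left(1 - -124\right)}{1 - 31} \cdot 18 = \frac{1 - 30 \left(1 + 124\right)}{-30} \cdot 18 = - \frac{1 - 3750}{30} \cdot 18 = \left(- \frac{1}{30}\right) \left(-3749\right) 18 = \frac{3749}{30} \cdot 18 = \frac{11247}{5}$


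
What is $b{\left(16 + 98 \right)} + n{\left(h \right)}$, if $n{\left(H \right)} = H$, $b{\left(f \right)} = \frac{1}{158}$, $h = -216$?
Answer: $- \frac{34127}{158} \approx -215.99$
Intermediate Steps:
$b{\left(f \right)} = \frac{1}{158}$
$b{\left(16 + 98 \right)} + n{\left(h \right)} = \frac{1}{158} - 216 = - \frac{34127}{158}$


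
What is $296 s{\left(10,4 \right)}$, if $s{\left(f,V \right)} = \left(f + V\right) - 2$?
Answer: $3552$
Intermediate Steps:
$s{\left(f,V \right)} = -2 + V + f$ ($s{\left(f,V \right)} = \left(V + f\right) - 2 = -2 + V + f$)
$296 s{\left(10,4 \right)} = 296 \left(-2 + 4 + 10\right) = 296 \cdot 12 = 3552$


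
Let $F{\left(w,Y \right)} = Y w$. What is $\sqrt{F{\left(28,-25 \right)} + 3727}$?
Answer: $\sqrt{3027} \approx 55.018$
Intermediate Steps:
$\sqrt{F{\left(28,-25 \right)} + 3727} = \sqrt{\left(-25\right) 28 + 3727} = \sqrt{-700 + 3727} = \sqrt{3027}$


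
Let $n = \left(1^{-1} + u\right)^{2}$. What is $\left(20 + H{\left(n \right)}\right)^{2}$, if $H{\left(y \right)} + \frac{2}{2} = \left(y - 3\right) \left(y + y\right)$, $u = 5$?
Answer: $5736025$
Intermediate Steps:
$n = 36$ ($n = \left(1^{-1} + 5\right)^{2} = \left(1 + 5\right)^{2} = 6^{2} = 36$)
$H{\left(y \right)} = -1 + 2 y \left(-3 + y\right)$ ($H{\left(y \right)} = -1 + \left(y - 3\right) \left(y + y\right) = -1 + \left(-3 + y\right) 2 y = -1 + 2 y \left(-3 + y\right)$)
$\left(20 + H{\left(n \right)}\right)^{2} = \left(20 - \left(217 - 2592\right)\right)^{2} = \left(20 - -2375\right)^{2} = \left(20 + 2375\right)^{2} = 2395^{2} = 5736025$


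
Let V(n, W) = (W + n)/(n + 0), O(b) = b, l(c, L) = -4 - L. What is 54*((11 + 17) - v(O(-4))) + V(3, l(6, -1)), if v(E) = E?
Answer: 1728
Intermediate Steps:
V(n, W) = (W + n)/n
54*((11 + 17) - v(O(-4))) + V(3, l(6, -1)) = 54*((11 + 17) - 1*(-4)) + ((-4 - 1*(-1)) + 3)/3 = 54*(28 + 4) + ((-4 + 1) + 3)/3 = 54*32 + (-3 + 3)/3 = 1728 + (⅓)*0 = 1728 + 0 = 1728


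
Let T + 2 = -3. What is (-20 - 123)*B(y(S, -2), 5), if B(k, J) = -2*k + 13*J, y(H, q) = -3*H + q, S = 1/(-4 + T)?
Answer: -29315/3 ≈ -9771.7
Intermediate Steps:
T = -5 (T = -2 - 3 = -5)
S = -⅑ (S = 1/(-4 - 5) = 1/(-9) = -⅑ ≈ -0.11111)
y(H, q) = q - 3*H
(-20 - 123)*B(y(S, -2), 5) = (-20 - 123)*(-2*(-2 - 3*(-⅑)) + 13*5) = -143*(-2*(-2 + ⅓) + 65) = -143*(-2*(-5/3) + 65) = -143*(10/3 + 65) = -143*205/3 = -29315/3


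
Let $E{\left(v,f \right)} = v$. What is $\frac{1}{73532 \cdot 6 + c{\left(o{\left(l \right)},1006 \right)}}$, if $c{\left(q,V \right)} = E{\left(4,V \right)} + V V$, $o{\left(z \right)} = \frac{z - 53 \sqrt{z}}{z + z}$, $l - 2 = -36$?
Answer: $\frac{1}{1453232} \approx 6.8812 \cdot 10^{-7}$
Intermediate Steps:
$l = -34$ ($l = 2 - 36 = -34$)
$o{\left(z \right)} = \frac{z - 53 \sqrt{z}}{2 z}$
$c{\left(q,V \right)} = 4 + V^{2}$ ($c{\left(q,V \right)} = 4 + V V = 4 + V^{2}$)
$\frac{1}{73532 \cdot 6 + c{\left(o{\left(l \right)},1006 \right)}} = \frac{1}{73532 \cdot 6 + \left(4 + 1006^{2}\right)} = \frac{1}{441192 + \left(4 + 1012036\right)} = \frac{1}{441192 + 1012040} = \frac{1}{1453232}$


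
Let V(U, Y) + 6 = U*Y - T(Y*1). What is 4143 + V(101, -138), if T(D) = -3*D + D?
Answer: -10077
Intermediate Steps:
T(D) = -2*D
V(U, Y) = -6 + 2*Y + U*Y (V(U, Y) = -6 + (U*Y - (-2)*Y*1) = -6 + (U*Y - (-2)*Y) = -6 + (U*Y + 2*Y) = -6 + (2*Y + U*Y) = -6 + 2*Y + U*Y)
4143 + V(101, -138) = 4143 + (-6 + 2*(-138) + 101*(-138)) = 4143 + (-6 - 276 - 13938) = 4143 - 14220 = -10077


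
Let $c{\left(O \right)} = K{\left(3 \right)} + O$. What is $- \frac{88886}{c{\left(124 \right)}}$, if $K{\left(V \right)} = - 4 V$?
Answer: $- \frac{6349}{8} \approx -793.63$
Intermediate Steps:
$c{\left(O \right)} = -12 + O$ ($c{\left(O \right)} = \left(-4\right) 3 + O = -12 + O$)
$- \frac{88886}{c{\left(124 \right)}} = - \frac{88886}{-12 + 124} = - \frac{88886}{112} = \left(-88886\right) \frac{1}{112} = - \frac{6349}{8}$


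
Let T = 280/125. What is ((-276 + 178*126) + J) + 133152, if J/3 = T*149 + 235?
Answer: 3925257/25 ≈ 1.5701e+5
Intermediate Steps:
T = 56/25 (T = 280*(1/125) = 56/25 ≈ 2.2400)
J = 42657/25 (J = 3*((56/25)*149 + 235) = 3*(8344/25 + 235) = 3*(14219/25) = 42657/25 ≈ 1706.3)
((-276 + 178*126) + J) + 133152 = ((-276 + 178*126) + 42657/25) + 133152 = ((-276 + 22428) + 42657/25) + 133152 = (22152 + 42657/25) + 133152 = 596457/25 + 133152 = 3925257/25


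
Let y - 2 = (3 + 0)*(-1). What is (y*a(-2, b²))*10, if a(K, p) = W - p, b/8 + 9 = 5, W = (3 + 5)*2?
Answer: 10080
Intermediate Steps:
W = 16 (W = 8*2 = 16)
b = -32 (b = -72 + 8*5 = -72 + 40 = -32)
a(K, p) = 16 - p
y = -1 (y = 2 + (3 + 0)*(-1) = 2 + 3*(-1) = 2 - 3 = -1)
(y*a(-2, b²))*10 = -(16 - 1*(-32)²)*10 = -(16 - 1*1024)*10 = -(16 - 1024)*10 = -1*(-1008)*10 = 1008*10 = 10080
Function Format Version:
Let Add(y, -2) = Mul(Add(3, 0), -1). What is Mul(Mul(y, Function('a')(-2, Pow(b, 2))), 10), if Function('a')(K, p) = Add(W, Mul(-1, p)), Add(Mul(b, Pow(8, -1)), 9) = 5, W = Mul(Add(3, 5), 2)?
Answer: 10080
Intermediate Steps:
W = 16 (W = Mul(8, 2) = 16)
b = -32 (b = Add(-72, Mul(8, 5)) = Add(-72, 40) = -32)
Function('a')(K, p) = Add(16, Mul(-1, p))
y = -1 (y = Add(2, Mul(Add(3, 0), -1)) = Add(2, Mul(3, -1)) = Add(2, -3) = -1)
Mul(Mul(y, Function('a')(-2, Pow(b, 2))), 10) = Mul(Mul(-1, Add(16, Mul(-1, Pow(-32, 2)))), 10) = Mul(Mul(-1, Add(16, Mul(-1, 1024))), 10) = Mul(Mul(-1, Add(16, -1024)), 10) = Mul(Mul(-1, -1008), 10) = Mul(1008, 10) = 10080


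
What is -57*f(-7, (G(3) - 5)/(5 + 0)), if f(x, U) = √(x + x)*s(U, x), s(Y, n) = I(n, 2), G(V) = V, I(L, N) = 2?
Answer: -114*I*√14 ≈ -426.55*I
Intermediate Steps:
s(Y, n) = 2
f(x, U) = 2*√2*√x (f(x, U) = √(x + x)*2 = √(2*x)*2 = (√2*√x)*2 = 2*√2*√x)
-57*f(-7, (G(3) - 5)/(5 + 0)) = -114*√2*√(-7) = -114*√2*I*√7 = -114*I*√14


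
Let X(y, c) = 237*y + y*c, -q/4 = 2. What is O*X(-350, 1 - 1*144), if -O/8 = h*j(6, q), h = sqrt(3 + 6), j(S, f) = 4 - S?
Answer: -1579200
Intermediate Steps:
q = -8 (q = -4*2 = -8)
X(y, c) = 237*y + c*y
h = 3 (h = sqrt(9) = 3)
O = 48 (O = -24*(4 - 1*6) = -24*(4 - 6) = -24*(-2) = -8*(-6) = 48)
O*X(-350, 1 - 1*144) = 48*(-350*(237 + (1 - 1*144))) = 48*(-350*(237 + (1 - 144))) = 48*(-350*(237 - 143)) = 48*(-350*94) = 48*(-32900) = -1579200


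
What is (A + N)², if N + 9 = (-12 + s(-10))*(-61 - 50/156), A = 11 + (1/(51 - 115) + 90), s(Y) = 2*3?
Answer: 146415665449/692224 ≈ 2.1151e+5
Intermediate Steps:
s(Y) = 6
A = 6463/64 (A = 11 + (1/(-64) + 90) = 11 + (-1/64 + 90) = 11 + 5759/64 = 6463/64 ≈ 100.98)
N = 4666/13 (N = -9 + (-12 + 6)*(-61 - 50/156) = -9 - 6*(-61 - 50*1/156) = -9 - 6*(-61 - 25/78) = -9 - 6*(-4783/78) = -9 + 4783/13 = 4666/13 ≈ 358.92)
(A + N)² = (6463/64 + 4666/13)² = (382643/832)² = 146415665449/692224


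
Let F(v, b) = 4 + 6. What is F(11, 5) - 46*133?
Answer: -6108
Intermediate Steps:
F(v, b) = 10
F(11, 5) - 46*133 = 10 - 46*133 = 10 - 6118 = -6108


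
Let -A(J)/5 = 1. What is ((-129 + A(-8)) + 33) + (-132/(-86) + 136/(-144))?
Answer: -77717/774 ≈ -100.41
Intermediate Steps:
A(J) = -5 (A(J) = -5*1 = -5)
((-129 + A(-8)) + 33) + (-132/(-86) + 136/(-144)) = ((-129 - 5) + 33) + (-132/(-86) + 136/(-144)) = (-134 + 33) + (-132*(-1/86) + 136*(-1/144)) = -101 + (66/43 - 17/18) = -101 + 457/774 = -77717/774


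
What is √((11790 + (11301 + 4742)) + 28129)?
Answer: 3*√6218 ≈ 236.56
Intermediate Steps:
√((11790 + (11301 + 4742)) + 28129) = √((11790 + 16043) + 28129) = √(27833 + 28129) = √55962 = 3*√6218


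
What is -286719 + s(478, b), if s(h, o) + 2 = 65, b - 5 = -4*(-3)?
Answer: -286656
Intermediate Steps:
b = 17 (b = 5 - 4*(-3) = 5 + 12 = 17)
s(h, o) = 63 (s(h, o) = -2 + 65 = 63)
-286719 + s(478, b) = -286719 + 63 = -286656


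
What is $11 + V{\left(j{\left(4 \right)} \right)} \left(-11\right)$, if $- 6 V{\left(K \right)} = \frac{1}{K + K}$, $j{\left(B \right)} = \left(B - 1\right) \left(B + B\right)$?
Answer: $\frac{3179}{288} \approx 11.038$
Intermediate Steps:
$j{\left(B \right)} = 2 B \left(-1 + B\right)$ ($j{\left(B \right)} = \left(-1 + B\right) 2 B = 2 B \left(-1 + B\right)$)
$V{\left(K \right)} = - \frac{1}{12 K}$ ($V{\left(K \right)} = - \frac{1}{6 \left(K + K\right)} = - \frac{1}{6 \cdot 2 K} = - \frac{\frac{1}{2} \frac{1}{K}}{6} = - \frac{1}{12 K}$)
$11 + V{\left(j{\left(4 \right)} \right)} \left(-11\right) = 11 + - \frac{1}{12 \cdot 2 \cdot 4 \left(-1 + 4\right)} \left(-11\right) = 11 + - \frac{1}{12 \cdot 2 \cdot 4 \cdot 3} \left(-11\right) = 11 + - \frac{1}{12 \cdot 24} \left(-11\right) = 11 + \left(- \frac{1}{12}\right) \frac{1}{24} \left(-11\right) = 11 - - \frac{11}{288} = 11 + \frac{11}{288} = \frac{3179}{288}$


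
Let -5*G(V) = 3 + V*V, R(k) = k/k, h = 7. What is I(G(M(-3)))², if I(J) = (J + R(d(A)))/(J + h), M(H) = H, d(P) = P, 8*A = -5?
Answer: 49/529 ≈ 0.092628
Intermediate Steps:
A = -5/8 (A = (⅛)*(-5) = -5/8 ≈ -0.62500)
R(k) = 1
G(V) = -⅗ - V²/5 (G(V) = -(3 + V*V)/5 = -(3 + V²)/5 = -⅗ - V²/5)
I(J) = (1 + J)/(7 + J) (I(J) = (J + 1)/(J + 7) = (1 + J)/(7 + J))
I(G(M(-3)))² = ((1 + (-⅗ - ⅕*(-3)²))/(7 + (-⅗ - ⅕*(-3)²)))² = ((1 + (-⅗ - ⅕*9))/(7 + (-⅗ - ⅕*9)))² = ((1 + (-⅗ - 9/5))/(7 + (-⅗ - 9/5)))² = ((1 - 12/5)/(7 - 12/5))² = (-7/5/(23/5))² = ((5/23)*(-7/5))² = (-7/23)² = 49/529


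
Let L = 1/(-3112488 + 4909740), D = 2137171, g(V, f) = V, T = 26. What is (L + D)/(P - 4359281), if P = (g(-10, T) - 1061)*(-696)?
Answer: -3841034854093/6495026098980 ≈ -0.59138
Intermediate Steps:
L = 1/1797252 ≈ 5.5641e-7
P = 745416 (P = (-10 - 1061)*(-696) = -1071*(-696) = 745416)
(L + D)/(P - 4359281) = (1/1797252 + 2137171)/(745416 - 4359281) = (3841034854093/1797252)/(-3613865) = (3841034854093/1797252)*(-1/3613865) = -3841034854093/6495026098980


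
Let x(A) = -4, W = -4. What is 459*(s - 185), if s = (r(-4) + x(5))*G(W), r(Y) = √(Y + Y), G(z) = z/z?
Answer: -86751 + 918*I*√2 ≈ -86751.0 + 1298.2*I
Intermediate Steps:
G(z) = 1
r(Y) = √2*√Y (r(Y) = √(2*Y) = √2*√Y)
s = -4 + 2*I*√2 (s = (√2*√(-4) - 4)*1 = (√2*(2*I) - 4)*1 = (2*I*√2 - 4)*1 = (-4 + 2*I*√2)*1 = -4 + 2*I*√2 ≈ -4.0 + 2.8284*I)
459*(s - 185) = 459*((-4 + 2*I*√2) - 185) = 459*(-189 + 2*I*√2) = -86751 + 918*I*√2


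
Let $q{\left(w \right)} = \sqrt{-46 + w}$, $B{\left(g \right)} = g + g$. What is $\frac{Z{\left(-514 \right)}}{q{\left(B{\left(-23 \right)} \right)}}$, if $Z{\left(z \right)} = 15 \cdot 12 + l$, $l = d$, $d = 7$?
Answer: $- \frac{187 i \sqrt{23}}{46} \approx - 19.496 i$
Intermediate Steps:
$l = 7$
$B{\left(g \right)} = 2 g$
$Z{\left(z \right)} = 187$ ($Z{\left(z \right)} = 15 \cdot 12 + 7 = 180 + 7 = 187$)
$\frac{Z{\left(-514 \right)}}{q{\left(B{\left(-23 \right)} \right)}} = \frac{187}{\sqrt{-46 + 2 \left(-23\right)}} = \frac{187}{\sqrt{-46 - 46}} = \frac{187}{\sqrt{-92}} = \frac{187}{2 i \sqrt{23}} = 187 \left(- \frac{i \sqrt{23}}{46}\right) = - \frac{187 i \sqrt{23}}{46}$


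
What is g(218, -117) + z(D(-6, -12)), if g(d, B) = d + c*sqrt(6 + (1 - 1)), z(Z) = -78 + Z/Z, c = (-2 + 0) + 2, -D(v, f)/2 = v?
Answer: 141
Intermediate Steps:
D(v, f) = -2*v
c = 0 (c = -2 + 2 = 0)
z(Z) = -77 (z(Z) = -78 + 1 = -77)
g(d, B) = d (g(d, B) = d + 0*sqrt(6 + (1 - 1)) = d + 0*sqrt(6 + 0) = d + 0*sqrt(6) = d + 0 = d)
g(218, -117) + z(D(-6, -12)) = 218 - 77 = 141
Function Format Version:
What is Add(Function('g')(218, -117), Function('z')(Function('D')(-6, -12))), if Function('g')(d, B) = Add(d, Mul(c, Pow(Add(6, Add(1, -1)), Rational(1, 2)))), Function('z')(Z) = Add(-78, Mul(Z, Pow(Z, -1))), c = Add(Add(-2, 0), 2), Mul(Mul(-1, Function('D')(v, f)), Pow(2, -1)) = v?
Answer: 141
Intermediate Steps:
Function('D')(v, f) = Mul(-2, v)
c = 0 (c = Add(-2, 2) = 0)
Function('z')(Z) = -77 (Function('z')(Z) = Add(-78, 1) = -77)
Function('g')(d, B) = d (Function('g')(d, B) = Add(d, Mul(0, Pow(Add(6, Add(1, -1)), Rational(1, 2)))) = Add(d, Mul(0, Pow(Add(6, 0), Rational(1, 2)))) = Add(d, Mul(0, Pow(6, Rational(1, 2)))) = Add(d, 0) = d)
Add(Function('g')(218, -117), Function('z')(Function('D')(-6, -12))) = Add(218, -77) = 141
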